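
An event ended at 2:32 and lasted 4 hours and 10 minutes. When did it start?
Starting time: 2:32 = 152 total minutes past 12:00
Subtracting: 4 hours and 10 minutes = 250 minutes
152 - 250 = -98 (negative, add 12 hours = 720) = 622 minutes
= 10 hours and 22 minutes past 12:00 = 10:22

Final answer: 10:22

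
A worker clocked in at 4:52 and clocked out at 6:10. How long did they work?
From 4:52 to 6:10:
(6 x 60 + 10) - (4 x 60 + 52) = 370 - 292 = 78 minutes
= 1 hour and 18 minutes

Final answer: 1 hour and 18 minutes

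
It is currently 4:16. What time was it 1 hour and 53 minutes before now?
Starting time: 4:16 = 256 total minutes past 12:00
Subtracting: 1 hour and 53 minutes = 113 minutes
256 - 113 = 143 minutes
= 2 hours and 23 minutes past 12:00 = 2:23

Final answer: 2:23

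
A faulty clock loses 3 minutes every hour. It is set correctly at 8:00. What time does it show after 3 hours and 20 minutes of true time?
For every 60 true minutes, the faulty clock advances 60 - 3 = 57 minutes.
True elapsed: 3 hours and 20 minutes = 200 minutes.
Faulty clock advances: 200 x 57/60 = 190 minutes (drift: 10 minutes behind).
Shown time: 8:00 + 190 minutes = 11:10.

Final answer: 11:10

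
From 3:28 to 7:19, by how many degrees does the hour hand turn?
The hour hand moves 0.5 degrees per minute.
Time elapsed: 7:19 - 3:28 = 231 minutes
Angular displacement: 231 x 0.5 = 115.5 degrees

Final answer: 115.5 degrees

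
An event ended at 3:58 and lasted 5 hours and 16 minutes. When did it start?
Starting time: 3:58 = 238 total minutes past 12:00
Subtracting: 5 hours and 16 minutes = 316 minutes
238 - 316 = -78 (negative, add 12 hours = 720) = 642 minutes
= 10 hours and 42 minutes past 12:00 = 10:42

Final answer: 10:42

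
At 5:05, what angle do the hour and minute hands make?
Hour hand position: 5 x 30 + 5 x 0.5 = 152.5 degrees
Minute hand position: 5 x 6 = 30 degrees
Difference: |152.5 - 30| = 122.5 degrees
The angle between the hands is 122.5 degrees

Final answer: 122.5 degrees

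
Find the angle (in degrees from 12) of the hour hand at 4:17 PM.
The hour hand moves 30 degrees per hour and 0.5 degrees per minute.
At 4:17: (4) x 30 + 17 x 0.5 = 120 + 8.5 = 128.5 degrees

Final answer: 128.5 degrees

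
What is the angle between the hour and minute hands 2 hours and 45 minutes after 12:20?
First find the time 2 hours and 45 minutes after 12:20.
Total minutes: 12 x 60 + 20 + 2 x 60 + 45 = 905.
905 mod 720 = 185 minutes = 3:05.
Now compute the angle at 3:05:
Hour hand: 3 x 30 + 5 x 0.5 = 92.5 degrees
Minute hand: 5 x 6 = 30 degrees
Difference: |92.5 - 30| = 62.5 degrees
The angle is 62.5 degrees

Final answer: 62.5 degrees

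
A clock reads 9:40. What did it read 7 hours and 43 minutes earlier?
Starting time: 9:40 = 580 total minutes past 12:00
Subtracting: 7 hours and 43 minutes = 463 minutes
580 - 463 = 117 minutes
= 1 hour and 57 minutes past 12:00 = 1:57

Final answer: 1:57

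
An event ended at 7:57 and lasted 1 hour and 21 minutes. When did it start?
Starting time: 7:57 = 477 total minutes past 12:00
Subtracting: 1 hour and 21 minutes = 81 minutes
477 - 81 = 396 minutes
= 6 hours and 36 minutes past 12:00 = 6:36

Final answer: 6:36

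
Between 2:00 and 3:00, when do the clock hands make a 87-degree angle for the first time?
At t minutes past 2:00, the hour hand is at 30 x 2 + 0.5t degrees and the minute hand is at 6t degrees.
The smaller angle between them is 87 degrees when |30H - 5.5t| = 87 or |30H - 5.5t| = 273.
With H = 2, solve 30 x 2 - 5.5t = +/- target for each target:
  t = (30 x 2 - 87) / 5.5 = -4.91 (outside (0, 60))
  t = (30 x 2 + 87) / 5.5 = 26.73
  t = (30 x 2 - 273) / 5.5 = -38.73 (outside (0, 60))
  t = (30 x 2 + 273) / 5.5 = 60.55 (outside (0, 60))
Valid solutions in (0, 60): {26.73} minutes.
The first occurrence is t = 26.73 minutes.
The hands form a 87-degree angle at 26.73 minutes past 2:00.

Final answer: 26.73 minutes past 2:00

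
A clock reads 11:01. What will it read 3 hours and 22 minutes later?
Starting time: 11:01
Adding 22 minutes to 1 minute: 1 + 22 = 23 minutes
Adding 3 hours: 11 + 3 = 14 - 12 = 2
Final time: 2:23

Final answer: 2:23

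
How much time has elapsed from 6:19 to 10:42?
From 6:19 to 10:42:
(10 x 60 + 42) - (6 x 60 + 19) = 642 - 379 = 263 minutes
= 4 hours and 23 minutes

Final answer: 4 hours and 23 minutes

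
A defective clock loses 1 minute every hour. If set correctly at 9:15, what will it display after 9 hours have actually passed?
For every 60 true minutes, the faulty clock advances 60 - 1 = 59 minutes.
True elapsed: 9 hours = 540 minutes.
Faulty clock advances: 540 x 59/60 = 531 minutes (drift: 9 minutes behind).
Shown time: 9:15 + 531 minutes = 6:06.

Final answer: 6:06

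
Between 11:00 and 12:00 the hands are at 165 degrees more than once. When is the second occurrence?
At t minutes past 11:00, the hour hand is at 30 x 11 + 0.5t degrees and the minute hand is at 6t degrees.
The smaller angle between them is 165 degrees when |30H - 5.5t| = 165 or |30H - 5.5t| = 195.
With H = 11, solve 30 x 11 - 5.5t = +/- target for each target:
  t = (30 x 11 - 165) / 5.5 = 30
  t = (30 x 11 + 165) / 5.5 = 90 (outside (0, 60))
  t = (30 x 11 - 195) / 5.5 = 24.55
  t = (30 x 11 + 195) / 5.5 = 95.45 (outside (0, 60))
Valid solutions in (0, 60): {24.55, 30} minutes.
The second occurrence is t = 30 minutes.
The hands form a 165-degree angle at 30 minutes past 11:00.

Final answer: 30 minutes past 11:00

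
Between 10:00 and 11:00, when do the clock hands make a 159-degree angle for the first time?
At t minutes past 10:00, the hour hand is at 30 x 10 + 0.5t degrees and the minute hand is at 6t degrees.
The smaller angle between them is 159 degrees when |30H - 5.5t| = 159 or |30H - 5.5t| = 201.
With H = 10, solve 30 x 10 - 5.5t = +/- target for each target:
  t = (30 x 10 - 159) / 5.5 = 25.64
  t = (30 x 10 + 159) / 5.5 = 83.45 (outside (0, 60))
  t = (30 x 10 - 201) / 5.5 = 18
  t = (30 x 10 + 201) / 5.5 = 91.09 (outside (0, 60))
Valid solutions in (0, 60): {18, 25.64} minutes.
The first occurrence is t = 18 minutes.
The hands form a 159-degree angle at 18 minutes past 10:00.

Final answer: 18 minutes past 10:00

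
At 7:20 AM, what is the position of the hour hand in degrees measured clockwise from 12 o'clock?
The hour hand moves 30 degrees per hour and 0.5 degrees per minute.
At 7:20: (7) x 30 + 20 x 0.5 = 210 + 10 = 220 degrees

Final answer: 220 degrees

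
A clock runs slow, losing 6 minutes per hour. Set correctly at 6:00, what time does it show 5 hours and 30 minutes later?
For every 60 true minutes, the faulty clock advances 60 - 6 = 54 minutes.
True elapsed: 5 hours and 30 minutes = 330 minutes.
Faulty clock advances: 330 x 54/60 = 297 minutes (drift: 33 minutes behind).
Shown time: 6:00 + 297 minutes = 10:57.

Final answer: 10:57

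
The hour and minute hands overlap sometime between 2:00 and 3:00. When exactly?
The minute hand gains 5.5 degrees per minute on the hour hand.
At 2:00, the hour hand is at 60 degrees and the minute hand is at 0 degrees.
The gap is 60 degrees. Time to close: 60/5.5 = 60 x 2/11 = 10.91 minutes.
The hands overlap at 10.91 minutes past 2:00.

Final answer: 10.91 minutes past 2:00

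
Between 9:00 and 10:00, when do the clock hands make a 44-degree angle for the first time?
At t minutes past 9:00, the hour hand is at 30 x 9 + 0.5t degrees and the minute hand is at 6t degrees.
The smaller angle between them is 44 degrees when |30H - 5.5t| = 44 or |30H - 5.5t| = 316.
With H = 9, solve 30 x 9 - 5.5t = +/- target for each target:
  t = (30 x 9 - 44) / 5.5 = 41.09
  t = (30 x 9 + 44) / 5.5 = 57.09
  t = (30 x 9 - 316) / 5.5 = -8.36 (outside (0, 60))
  t = (30 x 9 + 316) / 5.5 = 106.55 (outside (0, 60))
Valid solutions in (0, 60): {41.09, 57.09} minutes.
The first occurrence is t = 41.09 minutes.
The hands form a 44-degree angle at 41.09 minutes past 9:00.

Final answer: 41.09 minutes past 9:00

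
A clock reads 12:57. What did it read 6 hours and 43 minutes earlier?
Starting time: 12:57 = 57 total minutes past 12:00
Subtracting: 6 hours and 43 minutes = 403 minutes
57 - 403 = -346 (negative, add 12 hours = 720) = 374 minutes
= 6 hours and 14 minutes past 12:00 = 6:14

Final answer: 6:14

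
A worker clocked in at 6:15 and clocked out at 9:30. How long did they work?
From 6:15 to 9:30:
(9 x 60 + 30) - (6 x 60 + 15) = 570 - 375 = 195 minutes
= 3 hours and 15 minutes

Final answer: 3 hours and 15 minutes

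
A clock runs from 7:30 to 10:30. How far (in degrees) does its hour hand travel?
The hour hand moves 0.5 degrees per minute.
Time elapsed: 10:30 - 7:30 = 180 minutes
Angular displacement: 180 x 0.5 = 90 degrees

Final answer: 90 degrees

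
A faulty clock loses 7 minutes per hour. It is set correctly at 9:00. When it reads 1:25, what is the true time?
For every 60 true minutes, the faulty clock advances 53 minutes, so 1 faulty-clock minute corresponds to 60/53 true minutes.
From 9:00 to 1:25 on the faulty dial is 265 minutes.
True elapsed: 265 x 60/53 = 300 minutes = 5 hours.
True time: 9:00 + 5 hours = 2:00.

Final answer: 2:00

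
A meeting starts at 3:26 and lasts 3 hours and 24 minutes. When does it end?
Starting time: 3:26
Adding 24 minutes to 26 minutes: 26 + 24 = 50 minutes
Adding 3 hours: 3 + 3 = 6
Final time: 6:50

Final answer: 6:50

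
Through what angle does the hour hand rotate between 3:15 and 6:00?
The hour hand moves 0.5 degrees per minute.
Time elapsed: 6:00 - 3:15 = 165 minutes
Angular displacement: 165 x 0.5 = 82.5 degrees

Final answer: 82.5 degrees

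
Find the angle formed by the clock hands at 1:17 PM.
Hour hand position: 1 x 30 + 17 x 0.5 = 38.5 degrees
Minute hand position: 17 x 6 = 102 degrees
Difference: |38.5 - 102| = 63.5 degrees
The angle between the hands is 63.5 degrees

Final answer: 63.5 degrees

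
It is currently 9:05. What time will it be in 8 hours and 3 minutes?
Starting time: 9:05
Adding 3 minutes to 5 minutes: 5 + 3 = 8 minutes
Adding 8 hours: 9 + 8 = 17 - 12 = 5
Final time: 5:08

Final answer: 5:08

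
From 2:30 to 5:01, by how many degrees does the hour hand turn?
The hour hand moves 0.5 degrees per minute.
Time elapsed: 5:01 - 2:30 = 151 minutes
Angular displacement: 151 x 0.5 = 75.5 degrees

Final answer: 75.5 degrees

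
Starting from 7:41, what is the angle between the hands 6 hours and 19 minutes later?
First find the time 6 hours and 19 minutes after 7:41.
Total minutes: 7 x 60 + 41 + 6 x 60 + 19 = 840.
840 mod 720 = 120 minutes = 2:00.
Now compute the angle at 2:00:
Hour hand: 2 x 30 + 0 x 0.5 = 60 degrees
Minute hand: 0 x 6 = 0 degrees
Difference: |60 - 0| = 60 degrees
The angle is 60 degrees

Final answer: 60 degrees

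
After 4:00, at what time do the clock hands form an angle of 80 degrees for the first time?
At t minutes past 4:00, the hour hand is at 30 x 4 + 0.5t degrees and the minute hand is at 6t degrees.
The smaller angle between them is 80 degrees when |30H - 5.5t| = 80 or |30H - 5.5t| = 280.
With H = 4, solve 30 x 4 - 5.5t = +/- target for each target:
  t = (30 x 4 - 80) / 5.5 = 7.27
  t = (30 x 4 + 80) / 5.5 = 36.36
  t = (30 x 4 - 280) / 5.5 = -29.09 (outside (0, 60))
  t = (30 x 4 + 280) / 5.5 = 72.73 (outside (0, 60))
Valid solutions in (0, 60): {7.27, 36.36} minutes.
The first occurrence is t = 7.27 minutes.
The hands form a 80-degree angle at 7.27 minutes past 4:00.

Final answer: 7.27 minutes past 4:00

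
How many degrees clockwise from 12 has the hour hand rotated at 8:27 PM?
The hour hand moves 30 degrees per hour and 0.5 degrees per minute.
At 8:27: (8) x 30 + 27 x 0.5 = 240 + 13.5 = 253.5 degrees

Final answer: 253.5 degrees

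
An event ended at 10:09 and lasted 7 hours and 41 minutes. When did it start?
Starting time: 10:09 = 609 total minutes past 12:00
Subtracting: 7 hours and 41 minutes = 461 minutes
609 - 461 = 148 minutes
= 2 hours and 28 minutes past 12:00 = 2:28

Final answer: 2:28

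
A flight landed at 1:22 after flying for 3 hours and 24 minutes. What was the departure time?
Starting time: 1:22 = 82 total minutes past 12:00
Subtracting: 3 hours and 24 minutes = 204 minutes
82 - 204 = -122 (negative, add 12 hours = 720) = 598 minutes
= 9 hours and 58 minutes past 12:00 = 9:58

Final answer: 9:58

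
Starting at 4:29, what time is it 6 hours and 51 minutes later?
Starting time: 4:29
Adding 51 minutes to 29 minutes: 29 + 51 = 80 minutes = 1 hour and 20 minutes
Adding 6 hours: 4 + 6 + 1 (carry) = 11
Final time: 11:20

Final answer: 11:20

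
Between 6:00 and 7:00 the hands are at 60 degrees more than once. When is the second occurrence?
At t minutes past 6:00, the hour hand is at 30 x 6 + 0.5t degrees and the minute hand is at 6t degrees.
The smaller angle between them is 60 degrees when |30H - 5.5t| = 60 or |30H - 5.5t| = 300.
With H = 6, solve 30 x 6 - 5.5t = +/- target for each target:
  t = (30 x 6 - 60) / 5.5 = 21.82
  t = (30 x 6 + 60) / 5.5 = 43.64
  t = (30 x 6 - 300) / 5.5 = -21.82 (outside (0, 60))
  t = (30 x 6 + 300) / 5.5 = 87.27 (outside (0, 60))
Valid solutions in (0, 60): {21.82, 43.64} minutes.
The second occurrence is t = 43.64 minutes.
The hands form a 60-degree angle at 43.64 minutes past 6:00.

Final answer: 43.64 minutes past 6:00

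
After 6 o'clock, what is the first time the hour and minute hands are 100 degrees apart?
At t minutes past 6:00, the hour hand is at 30 x 6 + 0.5t degrees and the minute hand is at 6t degrees.
The smaller angle between them is 100 degrees when |30H - 5.5t| = 100 or |30H - 5.5t| = 260.
With H = 6, solve 30 x 6 - 5.5t = +/- target for each target:
  t = (30 x 6 - 100) / 5.5 = 14.55
  t = (30 x 6 + 100) / 5.5 = 50.91
  t = (30 x 6 - 260) / 5.5 = -14.55 (outside (0, 60))
  t = (30 x 6 + 260) / 5.5 = 80 (outside (0, 60))
Valid solutions in (0, 60): {14.55, 50.91} minutes.
The first occurrence is t = 14.55 minutes.
The hands form a 100-degree angle at 14.55 minutes past 6:00.

Final answer: 14.55 minutes past 6:00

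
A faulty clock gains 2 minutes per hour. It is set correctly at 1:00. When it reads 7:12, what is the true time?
For every 60 true minutes, the faulty clock advances 62 minutes, so 1 faulty-clock minute corresponds to 60/62 true minutes.
From 1:00 to 7:12 on the faulty dial is 372 minutes.
True elapsed: 372 x 60/62 = 360 minutes = 6 hours.
True time: 1:00 + 6 hours = 7:00.

Final answer: 7:00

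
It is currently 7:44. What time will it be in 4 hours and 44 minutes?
Starting time: 7:44
Adding 44 minutes to 44 minutes: 44 + 44 = 88 minutes = 1 hour and 28 minutes
Adding 4 hours: 7 + 4 + 1 (carry) = 12
Final time: 12:28

Final answer: 12:28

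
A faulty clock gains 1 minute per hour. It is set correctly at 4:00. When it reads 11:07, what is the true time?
For every 60 true minutes, the faulty clock advances 61 minutes, so 1 faulty-clock minute corresponds to 60/61 true minutes.
From 4:00 to 11:07 on the faulty dial is 427 minutes.
True elapsed: 427 x 60/61 = 420 minutes = 7 hours.
True time: 4:00 + 7 hours = 11:00.

Final answer: 11:00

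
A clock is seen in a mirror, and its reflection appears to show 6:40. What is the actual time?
Reflection across the vertical (12-6) axis maps a hand at angle A degrees to (360 - A) degrees, which sends a reading of T minutes past 12:00 to (720 - T) minutes past 12:00.
Mirror reads 6:40 = 400 minutes past 12:00.
Actual time: (720 - 400) mod 720 = 320 minutes = 5:20.

Final answer: 5:20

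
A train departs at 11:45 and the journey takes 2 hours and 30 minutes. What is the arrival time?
Starting time: 11:45
Adding 30 minutes to 45 minutes: 45 + 30 = 75 minutes = 1 hour and 15 minutes
Adding 2 hours: 11 + 2 + 1 (carry) = 14 - 12 = 2
Final time: 2:15

Final answer: 2:15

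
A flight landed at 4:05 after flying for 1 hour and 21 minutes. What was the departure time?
Starting time: 4:05 = 245 total minutes past 12:00
Subtracting: 1 hour and 21 minutes = 81 minutes
245 - 81 = 164 minutes
= 2 hours and 44 minutes past 12:00 = 2:44

Final answer: 2:44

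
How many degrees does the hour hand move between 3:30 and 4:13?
The hour hand moves 0.5 degrees per minute.
Time elapsed: 4:13 - 3:30 = 43 minutes
Angular displacement: 43 x 0.5 = 21.5 degrees

Final answer: 21.5 degrees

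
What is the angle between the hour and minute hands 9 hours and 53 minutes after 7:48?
First find the time 9 hours and 53 minutes after 7:48.
Total minutes: 7 x 60 + 48 + 9 x 60 + 53 = 1061.
1061 mod 720 = 341 minutes = 5:41.
Now compute the angle at 5:41:
Hour hand: 5 x 30 + 41 x 0.5 = 170.5 degrees
Minute hand: 41 x 6 = 246 degrees
Difference: |170.5 - 246| = 75.5 degrees
The angle is 75.5 degrees

Final answer: 75.5 degrees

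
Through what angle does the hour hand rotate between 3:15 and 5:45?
The hour hand moves 0.5 degrees per minute.
Time elapsed: 5:45 - 3:15 = 150 minutes
Angular displacement: 150 x 0.5 = 75 degrees

Final answer: 75 degrees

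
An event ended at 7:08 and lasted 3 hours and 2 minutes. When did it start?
Starting time: 7:08 = 428 total minutes past 12:00
Subtracting: 3 hours and 2 minutes = 182 minutes
428 - 182 = 246 minutes
= 4 hours and 6 minutes past 12:00 = 4:06

Final answer: 4:06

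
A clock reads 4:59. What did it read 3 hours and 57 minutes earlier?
Starting time: 4:59 = 299 total minutes past 12:00
Subtracting: 3 hours and 57 minutes = 237 minutes
299 - 237 = 62 minutes
= 1 hour and 2 minutes past 12:00 = 1:02

Final answer: 1:02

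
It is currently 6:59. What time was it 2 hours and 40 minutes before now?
Starting time: 6:59 = 419 total minutes past 12:00
Subtracting: 2 hours and 40 minutes = 160 minutes
419 - 160 = 259 minutes
= 4 hours and 19 minutes past 12:00 = 4:19

Final answer: 4:19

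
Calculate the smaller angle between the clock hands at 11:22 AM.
Hour hand position: 11 x 30 + 22 x 0.5 = 341 degrees
Minute hand position: 22 x 6 = 132 degrees
Difference: |341 - 132| = 209 degrees
Since 209 > 180, the smaller angle is 360 - 209 = 151 degrees

Final answer: 151 degrees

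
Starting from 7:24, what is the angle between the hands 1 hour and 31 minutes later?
First find the time 1 hour and 31 minutes after 7:24.
Total minutes: 7 x 60 + 24 + 1 x 60 + 31 = 535.
535 mod 720 = 535 minutes = 8:55.
Now compute the angle at 8:55:
Hour hand: 8 x 30 + 55 x 0.5 = 267.5 degrees
Minute hand: 55 x 6 = 330 degrees
Difference: |267.5 - 330| = 62.5 degrees
The angle is 62.5 degrees

Final answer: 62.5 degrees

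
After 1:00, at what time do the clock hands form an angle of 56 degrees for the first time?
At t minutes past 1:00, the hour hand is at 30 x 1 + 0.5t degrees and the minute hand is at 6t degrees.
The smaller angle between them is 56 degrees when |30H - 5.5t| = 56 or |30H - 5.5t| = 304.
With H = 1, solve 30 x 1 - 5.5t = +/- target for each target:
  t = (30 x 1 - 56) / 5.5 = -4.73 (outside (0, 60))
  t = (30 x 1 + 56) / 5.5 = 15.64
  t = (30 x 1 - 304) / 5.5 = -49.82 (outside (0, 60))
  t = (30 x 1 + 304) / 5.5 = 60.73 (outside (0, 60))
Valid solutions in (0, 60): {15.64} minutes.
The first occurrence is t = 15.64 minutes.
The hands form a 56-degree angle at 15.64 minutes past 1:00.

Final answer: 15.64 minutes past 1:00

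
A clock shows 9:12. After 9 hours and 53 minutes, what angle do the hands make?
First find the time 9 hours and 53 minutes after 9:12.
Total minutes: 9 x 60 + 12 + 9 x 60 + 53 = 1145.
1145 mod 720 = 425 minutes = 7:05.
Now compute the angle at 7:05:
Hour hand: 7 x 30 + 5 x 0.5 = 212.5 degrees
Minute hand: 5 x 6 = 30 degrees
Difference: |212.5 - 30| = 182.5 degrees
Smaller angle: 360 - 182.5 = 177.5 degrees

Final answer: 177.5 degrees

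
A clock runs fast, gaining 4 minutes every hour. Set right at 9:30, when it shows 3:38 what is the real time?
For every 60 true minutes, the faulty clock advances 64 minutes, so 1 faulty-clock minute corresponds to 60/64 true minutes.
From 9:30 to 3:38 on the faulty dial is 368 minutes.
True elapsed: 368 x 60/64 = 345 minutes = 5 hours and 45 minutes.
True time: 9:30 + 5 hours and 45 minutes = 3:15.

Final answer: 3:15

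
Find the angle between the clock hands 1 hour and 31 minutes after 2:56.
First find the time 1 hour and 31 minutes after 2:56.
Total minutes: 2 x 60 + 56 + 1 x 60 + 31 = 267.
267 mod 720 = 267 minutes = 4:27.
Now compute the angle at 4:27:
Hour hand: 4 x 30 + 27 x 0.5 = 133.5 degrees
Minute hand: 27 x 6 = 162 degrees
Difference: |133.5 - 162| = 28.5 degrees
The angle is 28.5 degrees

Final answer: 28.5 degrees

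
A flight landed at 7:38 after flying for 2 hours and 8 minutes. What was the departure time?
Starting time: 7:38 = 458 total minutes past 12:00
Subtracting: 2 hours and 8 minutes = 128 minutes
458 - 128 = 330 minutes
= 5 hours and 30 minutes past 12:00 = 5:30

Final answer: 5:30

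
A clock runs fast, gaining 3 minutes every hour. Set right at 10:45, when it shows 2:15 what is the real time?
For every 60 true minutes, the faulty clock advances 63 minutes, so 1 faulty-clock minute corresponds to 60/63 true minutes.
From 10:45 to 2:15 on the faulty dial is 210 minutes.
True elapsed: 210 x 60/63 = 200 minutes = 3 hours and 20 minutes.
True time: 10:45 + 3 hours and 20 minutes = 2:05.

Final answer: 2:05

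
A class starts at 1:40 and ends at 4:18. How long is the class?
From 1:40 to 4:18:
(4 x 60 + 18) - (1 x 60 + 40) = 258 - 100 = 158 minutes
= 2 hours and 38 minutes

Final answer: 2 hours and 38 minutes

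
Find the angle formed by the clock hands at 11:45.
Hour hand position: 11 x 30 + 45 x 0.5 = 352.5 degrees
Minute hand position: 45 x 6 = 270 degrees
Difference: |352.5 - 270| = 82.5 degrees
The angle between the hands is 82.5 degrees

Final answer: 82.5 degrees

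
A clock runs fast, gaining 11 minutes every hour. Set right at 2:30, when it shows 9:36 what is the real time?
For every 60 true minutes, the faulty clock advances 71 minutes, so 1 faulty-clock minute corresponds to 60/71 true minutes.
From 2:30 to 9:36 on the faulty dial is 426 minutes.
True elapsed: 426 x 60/71 = 360 minutes = 6 hours.
True time: 2:30 + 6 hours = 8:30.

Final answer: 8:30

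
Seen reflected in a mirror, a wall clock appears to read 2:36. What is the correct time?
Reflection across the vertical (12-6) axis maps a hand at angle A degrees to (360 - A) degrees, which sends a reading of T minutes past 12:00 to (720 - T) minutes past 12:00.
Mirror reads 2:36 = 156 minutes past 12:00.
Actual time: (720 - 156) mod 720 = 564 minutes = 9:24.

Final answer: 9:24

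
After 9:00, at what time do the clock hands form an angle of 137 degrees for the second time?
At t minutes past 9:00, the hour hand is at 30 x 9 + 0.5t degrees and the minute hand is at 6t degrees.
The smaller angle between them is 137 degrees when |30H - 5.5t| = 137 or |30H - 5.5t| = 223.
With H = 9, solve 30 x 9 - 5.5t = +/- target for each target:
  t = (30 x 9 - 137) / 5.5 = 24.18
  t = (30 x 9 + 137) / 5.5 = 74 (outside (0, 60))
  t = (30 x 9 - 223) / 5.5 = 8.55
  t = (30 x 9 + 223) / 5.5 = 89.64 (outside (0, 60))
Valid solutions in (0, 60): {8.55, 24.18} minutes.
The second occurrence is t = 24.18 minutes.
The hands form a 137-degree angle at 24.18 minutes past 9:00.

Final answer: 24.18 minutes past 9:00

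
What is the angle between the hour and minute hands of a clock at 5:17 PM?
Hour hand position: 5 x 30 + 17 x 0.5 = 158.5 degrees
Minute hand position: 17 x 6 = 102 degrees
Difference: |158.5 - 102| = 56.5 degrees
The angle between the hands is 56.5 degrees

Final answer: 56.5 degrees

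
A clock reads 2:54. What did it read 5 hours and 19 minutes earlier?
Starting time: 2:54 = 174 total minutes past 12:00
Subtracting: 5 hours and 19 minutes = 319 minutes
174 - 319 = -145 (negative, add 12 hours = 720) = 575 minutes
= 9 hours and 35 minutes past 12:00 = 9:35

Final answer: 9:35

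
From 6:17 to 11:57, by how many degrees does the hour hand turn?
The hour hand moves 0.5 degrees per minute.
Time elapsed: 11:57 - 6:17 = 340 minutes
Angular displacement: 340 x 0.5 = 170 degrees

Final answer: 170 degrees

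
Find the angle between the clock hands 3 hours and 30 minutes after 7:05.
First find the time 3 hours and 30 minutes after 7:05.
Total minutes: 7 x 60 + 5 + 3 x 60 + 30 = 635.
635 mod 720 = 635 minutes = 10:35.
Now compute the angle at 10:35:
Hour hand: 10 x 30 + 35 x 0.5 = 317.5 degrees
Minute hand: 35 x 6 = 210 degrees
Difference: |317.5 - 210| = 107.5 degrees
The angle is 107.5 degrees

Final answer: 107.5 degrees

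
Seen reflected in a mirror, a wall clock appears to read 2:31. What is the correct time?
Reflection across the vertical (12-6) axis maps a hand at angle A degrees to (360 - A) degrees, which sends a reading of T minutes past 12:00 to (720 - T) minutes past 12:00.
Mirror reads 2:31 = 151 minutes past 12:00.
Actual time: (720 - 151) mod 720 = 569 minutes = 9:29.

Final answer: 9:29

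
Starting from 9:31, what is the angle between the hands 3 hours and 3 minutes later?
First find the time 3 hours and 3 minutes after 9:31.
Total minutes: 9 x 60 + 31 + 3 x 60 + 3 = 754.
754 mod 720 = 34 minutes = 12:34.
Now compute the angle at 12:34:
Hour hand: 0 x 30 + 34 x 0.5 = 17 degrees
Minute hand: 34 x 6 = 204 degrees
Difference: |17 - 204| = 187 degrees
Smaller angle: 360 - 187 = 173 degrees

Final answer: 173 degrees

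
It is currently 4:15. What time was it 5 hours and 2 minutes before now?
Starting time: 4:15 = 255 total minutes past 12:00
Subtracting: 5 hours and 2 minutes = 302 minutes
255 - 302 = -47 (negative, add 12 hours = 720) = 673 minutes
= 11 hours and 13 minutes past 12:00 = 11:13

Final answer: 11:13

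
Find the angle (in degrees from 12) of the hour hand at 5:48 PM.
The hour hand moves 30 degrees per hour and 0.5 degrees per minute.
At 5:48: (5) x 30 + 48 x 0.5 = 150 + 24 = 174 degrees

Final answer: 174 degrees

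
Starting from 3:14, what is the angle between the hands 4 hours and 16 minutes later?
First find the time 4 hours and 16 minutes after 3:14.
Total minutes: 3 x 60 + 14 + 4 x 60 + 16 = 450.
450 mod 720 = 450 minutes = 7:30.
Now compute the angle at 7:30:
Hour hand: 7 x 30 + 30 x 0.5 = 225 degrees
Minute hand: 30 x 6 = 180 degrees
Difference: |225 - 180| = 45 degrees
The angle is 45 degrees

Final answer: 45 degrees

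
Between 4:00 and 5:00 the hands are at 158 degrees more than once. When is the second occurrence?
At t minutes past 4:00, the hour hand is at 30 x 4 + 0.5t degrees and the minute hand is at 6t degrees.
The smaller angle between them is 158 degrees when |30H - 5.5t| = 158 or |30H - 5.5t| = 202.
With H = 4, solve 30 x 4 - 5.5t = +/- target for each target:
  t = (30 x 4 - 158) / 5.5 = -6.91 (outside (0, 60))
  t = (30 x 4 + 158) / 5.5 = 50.55
  t = (30 x 4 - 202) / 5.5 = -14.91 (outside (0, 60))
  t = (30 x 4 + 202) / 5.5 = 58.55
Valid solutions in (0, 60): {50.55, 58.55} minutes.
The second occurrence is t = 58.55 minutes.
The hands form a 158-degree angle at 58.55 minutes past 4:00.

Final answer: 58.55 minutes past 4:00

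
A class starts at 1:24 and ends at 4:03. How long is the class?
From 1:24 to 4:03:
(4 x 60 + 3) - (1 x 60 + 24) = 243 - 84 = 159 minutes
= 2 hours and 39 minutes

Final answer: 2 hours and 39 minutes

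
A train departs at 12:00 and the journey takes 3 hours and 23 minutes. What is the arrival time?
Starting time: 12:00
Adding 23 minutes to 0 minutes: 0 + 23 = 23 minutes
Adding 3 hours: 12 + 3 = 15 - 12 = 3
Final time: 3:23

Final answer: 3:23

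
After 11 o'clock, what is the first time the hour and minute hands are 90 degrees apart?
At t minutes past 11:00, the hour hand is at 30 x 11 + 0.5t degrees and the minute hand is at 6t degrees.
The smaller angle between them is 90 degrees when |30H - 5.5t| = 90 or |30H - 5.5t| = 270.
With H = 11, solve 30 x 11 - 5.5t = +/- target for each target:
  t = (30 x 11 - 90) / 5.5 = 43.64
  t = (30 x 11 + 90) / 5.5 = 76.36 (outside (0, 60))
  t = (30 x 11 - 270) / 5.5 = 10.91
  t = (30 x 11 + 270) / 5.5 = 109.09 (outside (0, 60))
Valid solutions in (0, 60): {10.91, 43.64} minutes.
The first occurrence is t = 10.91 minutes.
The hands form a 90-degree angle at 10.91 minutes past 11:00.

Final answer: 10.91 minutes past 11:00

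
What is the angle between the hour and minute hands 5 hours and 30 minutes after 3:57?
First find the time 5 hours and 30 minutes after 3:57.
Total minutes: 3 x 60 + 57 + 5 x 60 + 30 = 567.
567 mod 720 = 567 minutes = 9:27.
Now compute the angle at 9:27:
Hour hand: 9 x 30 + 27 x 0.5 = 283.5 degrees
Minute hand: 27 x 6 = 162 degrees
Difference: |283.5 - 162| = 121.5 degrees
The angle is 121.5 degrees

Final answer: 121.5 degrees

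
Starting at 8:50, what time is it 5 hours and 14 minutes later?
Starting time: 8:50
Adding 14 minutes to 50 minutes: 50 + 14 = 64 minutes = 1 hour and 4 minutes
Adding 5 hours: 8 + 5 + 1 (carry) = 14 - 12 = 2
Final time: 2:04

Final answer: 2:04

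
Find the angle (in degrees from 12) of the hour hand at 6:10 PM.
The hour hand moves 30 degrees per hour and 0.5 degrees per minute.
At 6:10: (6) x 30 + 10 x 0.5 = 180 + 5 = 185 degrees

Final answer: 185 degrees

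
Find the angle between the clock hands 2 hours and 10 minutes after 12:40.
First find the time 2 hours and 10 minutes after 12:40.
Total minutes: 12 x 60 + 40 + 2 x 60 + 10 = 890.
890 mod 720 = 170 minutes = 2:50.
Now compute the angle at 2:50:
Hour hand: 2 x 30 + 50 x 0.5 = 85 degrees
Minute hand: 50 x 6 = 300 degrees
Difference: |85 - 300| = 215 degrees
Smaller angle: 360 - 215 = 145 degrees

Final answer: 145 degrees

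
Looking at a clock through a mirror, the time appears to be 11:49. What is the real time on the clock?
Reflection across the vertical (12-6) axis maps a hand at angle A degrees to (360 - A) degrees, which sends a reading of T minutes past 12:00 to (720 - T) minutes past 12:00.
Mirror reads 11:49 = 709 minutes past 12:00.
Actual time: (720 - 709) mod 720 = 11 minutes = 12:11.

Final answer: 12:11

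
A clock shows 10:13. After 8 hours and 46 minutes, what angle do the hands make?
First find the time 8 hours and 46 minutes after 10:13.
Total minutes: 10 x 60 + 13 + 8 x 60 + 46 = 1139.
1139 mod 720 = 419 minutes = 6:59.
Now compute the angle at 6:59:
Hour hand: 6 x 30 + 59 x 0.5 = 209.5 degrees
Minute hand: 59 x 6 = 354 degrees
Difference: |209.5 - 354| = 144.5 degrees
The angle is 144.5 degrees

Final answer: 144.5 degrees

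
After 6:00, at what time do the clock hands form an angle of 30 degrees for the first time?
At t minutes past 6:00, the hour hand is at 30 x 6 + 0.5t degrees and the minute hand is at 6t degrees.
The smaller angle between them is 30 degrees when |30H - 5.5t| = 30 or |30H - 5.5t| = 330.
With H = 6, solve 30 x 6 - 5.5t = +/- target for each target:
  t = (30 x 6 - 30) / 5.5 = 27.27
  t = (30 x 6 + 30) / 5.5 = 38.18
  t = (30 x 6 - 330) / 5.5 = -27.27 (outside (0, 60))
  t = (30 x 6 + 330) / 5.5 = 92.73 (outside (0, 60))
Valid solutions in (0, 60): {27.27, 38.18} minutes.
The first occurrence is t = 27.27 minutes.
The hands form a 30-degree angle at 27.27 minutes past 6:00.

Final answer: 27.27 minutes past 6:00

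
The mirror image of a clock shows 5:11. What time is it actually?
Reflection across the vertical (12-6) axis maps a hand at angle A degrees to (360 - A) degrees, which sends a reading of T minutes past 12:00 to (720 - T) minutes past 12:00.
Mirror reads 5:11 = 311 minutes past 12:00.
Actual time: (720 - 311) mod 720 = 409 minutes = 6:49.

Final answer: 6:49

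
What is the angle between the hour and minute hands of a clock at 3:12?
Hour hand position: 3 x 30 + 12 x 0.5 = 96 degrees
Minute hand position: 12 x 6 = 72 degrees
Difference: |96 - 72| = 24 degrees
The angle between the hands is 24 degrees

Final answer: 24 degrees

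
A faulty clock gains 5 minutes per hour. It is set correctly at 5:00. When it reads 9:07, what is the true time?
For every 60 true minutes, the faulty clock advances 65 minutes, so 1 faulty-clock minute corresponds to 60/65 true minutes.
From 5:00 to 9:07 on the faulty dial is 247 minutes.
True elapsed: 247 x 60/65 = 228 minutes = 3 hours and 48 minutes.
True time: 5:00 + 3 hours and 48 minutes = 8:48.

Final answer: 8:48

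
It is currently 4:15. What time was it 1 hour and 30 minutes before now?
Starting time: 4:15 = 255 total minutes past 12:00
Subtracting: 1 hour and 30 minutes = 90 minutes
255 - 90 = 165 minutes
= 2 hours and 45 minutes past 12:00 = 2:45

Final answer: 2:45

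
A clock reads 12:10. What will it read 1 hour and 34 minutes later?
Starting time: 12:10
Adding 34 minutes to 10 minutes: 10 + 34 = 44 minutes
Adding 1 hour: 12 + 1 = 13 - 12 = 1
Final time: 1:44

Final answer: 1:44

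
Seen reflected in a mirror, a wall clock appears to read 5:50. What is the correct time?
Reflection across the vertical (12-6) axis maps a hand at angle A degrees to (360 - A) degrees, which sends a reading of T minutes past 12:00 to (720 - T) minutes past 12:00.
Mirror reads 5:50 = 350 minutes past 12:00.
Actual time: (720 - 350) mod 720 = 370 minutes = 6:10.

Final answer: 6:10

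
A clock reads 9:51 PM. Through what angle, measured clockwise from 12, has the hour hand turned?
The hour hand moves 30 degrees per hour and 0.5 degrees per minute.
At 9:51: (9) x 30 + 51 x 0.5 = 270 + 25.5 = 295.5 degrees

Final answer: 295.5 degrees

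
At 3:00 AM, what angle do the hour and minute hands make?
Hour hand position: 3 x 30 + 0 x 0.5 = 90 degrees
Minute hand position: 0 x 6 = 0 degrees
Difference: |90 - 0| = 90 degrees
The angle between the hands is 90 degrees

Final answer: 90 degrees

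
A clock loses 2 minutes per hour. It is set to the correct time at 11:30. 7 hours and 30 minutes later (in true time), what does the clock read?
For every 60 true minutes, the faulty clock advances 60 - 2 = 58 minutes.
True elapsed: 7 hours and 30 minutes = 450 minutes.
Faulty clock advances: 450 x 58/60 = 435 minutes (drift: 15 minutes behind).
Shown time: 11:30 + 435 minutes = 6:45.

Final answer: 6:45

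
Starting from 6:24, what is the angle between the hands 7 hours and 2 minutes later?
First find the time 7 hours and 2 minutes after 6:24.
Total minutes: 6 x 60 + 24 + 7 x 60 + 2 = 806.
806 mod 720 = 86 minutes = 1:26.
Now compute the angle at 1:26:
Hour hand: 1 x 30 + 26 x 0.5 = 43 degrees
Minute hand: 26 x 6 = 156 degrees
Difference: |43 - 156| = 113 degrees
The angle is 113 degrees

Final answer: 113 degrees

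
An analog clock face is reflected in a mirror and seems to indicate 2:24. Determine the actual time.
Reflection across the vertical (12-6) axis maps a hand at angle A degrees to (360 - A) degrees, which sends a reading of T minutes past 12:00 to (720 - T) minutes past 12:00.
Mirror reads 2:24 = 144 minutes past 12:00.
Actual time: (720 - 144) mod 720 = 576 minutes = 9:36.

Final answer: 9:36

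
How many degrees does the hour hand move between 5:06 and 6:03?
The hour hand moves 0.5 degrees per minute.
Time elapsed: 6:03 - 5:06 = 57 minutes
Angular displacement: 57 x 0.5 = 28.5 degrees

Final answer: 28.5 degrees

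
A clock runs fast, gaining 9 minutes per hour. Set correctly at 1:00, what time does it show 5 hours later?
For every 60 true minutes, the faulty clock advances 60 + 9 = 69 minutes.
True elapsed: 5 hours = 300 minutes.
Faulty clock advances: 300 x 69/60 = 345 minutes (drift: 45 minutes ahead).
Shown time: 1:00 + 345 minutes = 6:45.

Final answer: 6:45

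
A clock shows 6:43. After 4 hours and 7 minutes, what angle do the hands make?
First find the time 4 hours and 7 minutes after 6:43.
Total minutes: 6 x 60 + 43 + 4 x 60 + 7 = 650.
650 mod 720 = 650 minutes = 10:50.
Now compute the angle at 10:50:
Hour hand: 10 x 30 + 50 x 0.5 = 325 degrees
Minute hand: 50 x 6 = 300 degrees
Difference: |325 - 300| = 25 degrees
The angle is 25 degrees

Final answer: 25 degrees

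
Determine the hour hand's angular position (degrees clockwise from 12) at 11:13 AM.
The hour hand moves 30 degrees per hour and 0.5 degrees per minute.
At 11:13: (11) x 30 + 13 x 0.5 = 330 + 6.5 = 336.5 degrees

Final answer: 336.5 degrees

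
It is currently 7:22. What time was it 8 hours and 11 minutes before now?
Starting time: 7:22 = 442 total minutes past 12:00
Subtracting: 8 hours and 11 minutes = 491 minutes
442 - 491 = -49 (negative, add 12 hours = 720) = 671 minutes
= 11 hours and 11 minutes past 12:00 = 11:11

Final answer: 11:11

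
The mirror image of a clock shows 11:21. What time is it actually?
Reflection across the vertical (12-6) axis maps a hand at angle A degrees to (360 - A) degrees, which sends a reading of T minutes past 12:00 to (720 - T) minutes past 12:00.
Mirror reads 11:21 = 681 minutes past 12:00.
Actual time: (720 - 681) mod 720 = 39 minutes = 12:39.

Final answer: 12:39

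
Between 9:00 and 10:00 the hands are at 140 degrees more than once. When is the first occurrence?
At t minutes past 9:00, the hour hand is at 30 x 9 + 0.5t degrees and the minute hand is at 6t degrees.
The smaller angle between them is 140 degrees when |30H - 5.5t| = 140 or |30H - 5.5t| = 220.
With H = 9, solve 30 x 9 - 5.5t = +/- target for each target:
  t = (30 x 9 - 140) / 5.5 = 23.64
  t = (30 x 9 + 140) / 5.5 = 74.55 (outside (0, 60))
  t = (30 x 9 - 220) / 5.5 = 9.09
  t = (30 x 9 + 220) / 5.5 = 89.09 (outside (0, 60))
Valid solutions in (0, 60): {9.09, 23.64} minutes.
The first occurrence is t = 9.09 minutes.
The hands form a 140-degree angle at 9.09 minutes past 9:00.

Final answer: 9.09 minutes past 9:00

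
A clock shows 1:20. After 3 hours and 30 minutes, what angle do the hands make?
First find the time 3 hours and 30 minutes after 1:20.
Total minutes: 1 x 60 + 20 + 3 x 60 + 30 = 290.
290 mod 720 = 290 minutes = 4:50.
Now compute the angle at 4:50:
Hour hand: 4 x 30 + 50 x 0.5 = 145 degrees
Minute hand: 50 x 6 = 300 degrees
Difference: |145 - 300| = 155 degrees
The angle is 155 degrees

Final answer: 155 degrees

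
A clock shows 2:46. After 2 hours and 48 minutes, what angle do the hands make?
First find the time 2 hours and 48 minutes after 2:46.
Total minutes: 2 x 60 + 46 + 2 x 60 + 48 = 334.
334 mod 720 = 334 minutes = 5:34.
Now compute the angle at 5:34:
Hour hand: 5 x 30 + 34 x 0.5 = 167 degrees
Minute hand: 34 x 6 = 204 degrees
Difference: |167 - 204| = 37 degrees
The angle is 37 degrees

Final answer: 37 degrees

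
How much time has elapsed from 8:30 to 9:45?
From 8:30 to 9:45:
(9 x 60 + 45) - (8 x 60 + 30) = 585 - 510 = 75 minutes
= 1 hour and 15 minutes

Final answer: 1 hour and 15 minutes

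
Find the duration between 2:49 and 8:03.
From 2:49 to 8:03:
(8 x 60 + 3) - (2 x 60 + 49) = 483 - 169 = 314 minutes
= 5 hours and 14 minutes

Final answer: 5 hours and 14 minutes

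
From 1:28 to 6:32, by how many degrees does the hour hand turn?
The hour hand moves 0.5 degrees per minute.
Time elapsed: 6:32 - 1:28 = 304 minutes
Angular displacement: 304 x 0.5 = 152 degrees

Final answer: 152 degrees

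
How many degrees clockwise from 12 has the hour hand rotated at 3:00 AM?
The hour hand moves 30 degrees per hour and 0.5 degrees per minute.
At 3:00: (3) x 30 + 0 x 0.5 = 90 + 0 = 90 degrees

Final answer: 90 degrees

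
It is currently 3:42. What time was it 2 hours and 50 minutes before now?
Starting time: 3:42 = 222 total minutes past 12:00
Subtracting: 2 hours and 50 minutes = 170 minutes
222 - 170 = 52 minutes
= 52 minutes past 12:00 = 12:52

Final answer: 12:52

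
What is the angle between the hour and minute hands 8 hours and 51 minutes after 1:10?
First find the time 8 hours and 51 minutes after 1:10.
Total minutes: 1 x 60 + 10 + 8 x 60 + 51 = 601.
601 mod 720 = 601 minutes = 10:01.
Now compute the angle at 10:01:
Hour hand: 10 x 30 + 1 x 0.5 = 300.5 degrees
Minute hand: 1 x 6 = 6 degrees
Difference: |300.5 - 6| = 294.5 degrees
Smaller angle: 360 - 294.5 = 65.5 degrees

Final answer: 65.5 degrees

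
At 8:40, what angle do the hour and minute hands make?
Hour hand position: 8 x 30 + 40 x 0.5 = 260 degrees
Minute hand position: 40 x 6 = 240 degrees
Difference: |260 - 240| = 20 degrees
The angle between the hands is 20 degrees

Final answer: 20 degrees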